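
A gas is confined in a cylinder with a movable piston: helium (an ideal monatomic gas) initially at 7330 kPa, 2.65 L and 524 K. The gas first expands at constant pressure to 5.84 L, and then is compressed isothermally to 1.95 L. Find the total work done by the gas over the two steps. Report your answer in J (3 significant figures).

Step 1 (isobaric): W = PΔV = (7330 kPa)(5.84 − 2.65 L) = 23383 J.
After step 1: P = 7330 kPa, V = 5.84 L, T = 1155 K.
Step 2 (isothermal): W = P₁V₁ ln(V₂/V₁) = (42807) ln(1.95/5.84) = -46955 J.
W_total = 23383 − 46955 = -23573 J.

W_total ≈ -23600 J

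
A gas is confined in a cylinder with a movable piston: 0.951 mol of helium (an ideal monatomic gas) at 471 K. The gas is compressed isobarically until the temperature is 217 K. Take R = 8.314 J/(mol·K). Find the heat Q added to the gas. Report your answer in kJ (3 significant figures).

Q ≈ -5.02 kJ

Isobaric: W = nRΔT = (0.951)(8.314)(-254) = -2008 J.
ΔU = nCᵥΔT with Cᵥ = 3R/2: ΔU = (0.951)(12.47)(-254) = -3012 J.
Q = ΔU + W = -3012 − 2008 = -5021 J.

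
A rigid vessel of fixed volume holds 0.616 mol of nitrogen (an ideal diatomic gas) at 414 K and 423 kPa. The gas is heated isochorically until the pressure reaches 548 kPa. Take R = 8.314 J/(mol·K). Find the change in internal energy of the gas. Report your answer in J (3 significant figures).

Constant volume ⇒ W = 0, so Q = ΔU = nCᵥΔT with Cᵥ = 5R/2 = 20.79 J/(mol·K).
At constant V, T₂/T₁ = P₂/P₁ ⇒ ΔT = T₁(P₂/P₁ − 1) = 414·(548/423 − 1) = 122.3 K.
ΔU = (0.616)(20.79)(122.3) = 1566 J.

ΔU ≈ 1570 J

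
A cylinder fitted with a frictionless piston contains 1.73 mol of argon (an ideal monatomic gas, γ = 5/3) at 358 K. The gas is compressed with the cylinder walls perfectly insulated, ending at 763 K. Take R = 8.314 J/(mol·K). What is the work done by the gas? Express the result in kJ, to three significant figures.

W ≈ -8.74 kJ

Adiabatic ⇒ Q = 0, so W_by = −ΔU = nCᵥ(T₁ − T₂).
Cᵥ = 3R/2 = 12.47 J/(mol·K).
W = (1.73)(12.47)(358 − 763) = -8738 J.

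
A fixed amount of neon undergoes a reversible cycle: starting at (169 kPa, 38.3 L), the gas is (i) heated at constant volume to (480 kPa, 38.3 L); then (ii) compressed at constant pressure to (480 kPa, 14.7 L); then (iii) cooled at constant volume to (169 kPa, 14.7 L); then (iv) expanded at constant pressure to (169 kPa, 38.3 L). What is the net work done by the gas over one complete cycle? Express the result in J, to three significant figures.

W_net ≈ -7340 J

Constant-volume legs do no work.
W(ii) = (480)(14.7 − 38.3) = -11328 J; W(iv) = (169)(38.3 − 14.7) = 3988 J.
W_net = -11328 + 3988 = -7340 J (the counter-clockwise enclosed area).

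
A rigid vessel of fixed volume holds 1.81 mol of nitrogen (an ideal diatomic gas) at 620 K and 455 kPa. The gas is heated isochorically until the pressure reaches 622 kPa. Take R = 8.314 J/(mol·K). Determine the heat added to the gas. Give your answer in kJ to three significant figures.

Constant volume ⇒ W = 0, so Q = ΔU = nCᵥΔT with Cᵥ = 5R/2 = 20.79 J/(mol·K).
At constant V, T₂/T₁ = P₂/P₁ ⇒ ΔT = T₁(P₂/P₁ − 1) = 620·(622/455 − 1) = 227.6 K.
ΔU = (1.81)(20.79)(227.6) = 8561 J.

Q ≈ 8.56 kJ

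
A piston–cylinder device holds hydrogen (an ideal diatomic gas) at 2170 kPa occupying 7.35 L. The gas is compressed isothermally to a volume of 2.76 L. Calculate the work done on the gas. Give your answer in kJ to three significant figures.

Isothermal: W = nRT ln(V₂/V₁) = P₁V₁ ln(V₂/V₁).
P₁V₁ = (2170 kPa)(7.35 L) = 15950 J.
W = 15950 × ln(2.76/7.35) = 15950 × -0.9795
W_by_gas = -15622 J; work on gas = −W_by = 15622 J.

W ≈ 15.6 kJ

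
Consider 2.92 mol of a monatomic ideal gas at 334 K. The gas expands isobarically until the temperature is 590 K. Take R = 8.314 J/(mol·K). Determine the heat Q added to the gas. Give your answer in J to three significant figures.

Q ≈ 15500 J

Isobaric: W = nRΔT = (2.92)(8.314)(256) = 6215 J.
ΔU = nCᵥΔT with Cᵥ = 3R/2: ΔU = (2.92)(12.47)(256) = 9322 J.
Q = ΔU + W = 9322 + 6215 = 15537 J.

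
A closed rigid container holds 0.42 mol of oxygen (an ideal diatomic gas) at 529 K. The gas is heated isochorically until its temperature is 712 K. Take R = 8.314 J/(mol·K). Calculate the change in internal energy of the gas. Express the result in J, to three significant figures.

ΔU ≈ 1600 J

Constant volume ⇒ W = 0, so Q = ΔU = nCᵥΔT with Cᵥ = 5R/2 = 20.79 J/(mol·K).
ΔU = (0.42)(20.79)(712 − 529) = 1598 J.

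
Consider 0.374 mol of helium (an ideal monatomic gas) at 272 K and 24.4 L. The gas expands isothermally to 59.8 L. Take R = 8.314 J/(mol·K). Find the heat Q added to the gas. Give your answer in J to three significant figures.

Isothermal ⇒ ΔU = 0, so Q = W = nRT ln(V₂/V₁).
Q = (0.374)(8.314)(272) ln(59.8/24.4) = 845.8 × 0.8964 = 758.2 J.

Q ≈ 758 J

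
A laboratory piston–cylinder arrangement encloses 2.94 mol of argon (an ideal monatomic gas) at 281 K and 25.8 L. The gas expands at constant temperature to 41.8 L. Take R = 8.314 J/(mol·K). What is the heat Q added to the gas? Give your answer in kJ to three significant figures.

Isothermal ⇒ ΔU = 0, so Q = W = nRT ln(V₂/V₁).
Q = (2.94)(8.314)(281) ln(41.8/25.8) = 6869 × 0.4825 = 3314 J.

Q ≈ 3.31 kJ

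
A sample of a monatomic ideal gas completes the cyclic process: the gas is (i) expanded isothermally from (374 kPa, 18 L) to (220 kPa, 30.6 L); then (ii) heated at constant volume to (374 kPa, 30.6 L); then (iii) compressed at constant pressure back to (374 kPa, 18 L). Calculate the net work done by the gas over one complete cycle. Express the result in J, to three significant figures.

Leg (i): W = PᵢVᵢ ln(V_f/Vᵢ) = (6732) ln(30.6/18) = 3572 J.
Leg (ii): W = 0.
Leg (iii): W = PΔV = (374)(18 − 30.6) = -4712 J.
W_net = 3572 − 4712 = -1140 J.

W_net ≈ -1140 J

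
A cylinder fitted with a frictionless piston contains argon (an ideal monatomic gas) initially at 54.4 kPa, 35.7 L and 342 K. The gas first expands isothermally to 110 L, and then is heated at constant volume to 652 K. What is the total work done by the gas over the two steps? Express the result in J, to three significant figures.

Step 1 (isothermal): W = P₁V₁ ln(V₂/V₁) = (1942) ln(110/35.7) = 2185 J.
Step 2 (isochoric): W = 0 (constant volume).
W_total = 2185 + 0 = 2185 J.

W_total ≈ 2190 J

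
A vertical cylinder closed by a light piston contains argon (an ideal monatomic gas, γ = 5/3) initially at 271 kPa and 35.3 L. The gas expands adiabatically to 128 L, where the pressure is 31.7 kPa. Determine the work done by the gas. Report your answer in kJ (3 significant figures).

W ≈ 8.26 kJ

Adiabatic: W = (P₁V₁ − P₂V₂)/(γ − 1) with γ = 5/3.
P₁V₁ = 9566 J, P₂V₂ = 4058 J.
W = (9566 − 4058) / 0.6667 = 8263 J.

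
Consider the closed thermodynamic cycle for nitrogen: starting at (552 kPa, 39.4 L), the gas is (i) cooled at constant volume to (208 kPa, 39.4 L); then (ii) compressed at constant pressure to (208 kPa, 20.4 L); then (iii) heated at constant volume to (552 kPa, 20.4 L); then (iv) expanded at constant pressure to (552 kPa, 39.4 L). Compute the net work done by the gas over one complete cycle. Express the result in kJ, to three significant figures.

W_net ≈ 6.54 kJ

Constant-volume legs do no work.
W(ii) = (208)(20.4 − 39.4) = -3952 J; W(iv) = (552)(39.4 − 20.4) = 10488 J.
W_net = -3952 + 10488 = 6536 J (the clockwise enclosed area).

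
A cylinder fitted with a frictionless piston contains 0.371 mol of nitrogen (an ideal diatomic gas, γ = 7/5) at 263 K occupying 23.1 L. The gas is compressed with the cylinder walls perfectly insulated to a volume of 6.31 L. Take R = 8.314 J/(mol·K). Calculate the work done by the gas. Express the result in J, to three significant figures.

Adiabatic: TV^(γ−1) = const with γ = 7/5.
T₂ = T₁ (V₁/V₂)^(γ−1) = 263 × (23.1/6.31)^0.4 = 263 × 1.68 = 442 K.
W_by = nCᵥ(T₁ − T₂) = (0.371)(20.79)(263 − 442) = -1380 J.

W ≈ -1380 J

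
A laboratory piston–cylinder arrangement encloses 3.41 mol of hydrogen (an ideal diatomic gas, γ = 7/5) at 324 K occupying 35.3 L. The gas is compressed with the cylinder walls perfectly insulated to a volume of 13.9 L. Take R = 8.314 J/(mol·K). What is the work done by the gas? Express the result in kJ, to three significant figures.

Adiabatic: TV^(γ−1) = const with γ = 7/5.
T₂ = T₁ (V₁/V₂)^(γ−1) = 324 × (35.3/13.9)^0.4 = 324 × 1.452 = 470.4 K.
W_by = nCᵥ(T₁ − T₂) = (3.41)(20.79)(324 − 470.4) = -10375 J.

W ≈ -10.4 kJ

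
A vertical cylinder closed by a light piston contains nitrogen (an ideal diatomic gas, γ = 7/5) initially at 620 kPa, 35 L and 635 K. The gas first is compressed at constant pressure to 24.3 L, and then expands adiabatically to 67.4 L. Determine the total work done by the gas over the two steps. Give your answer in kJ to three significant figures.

Step 1 (isobaric): W = PΔV = (620 kPa)(24.3 − 35 L) = -6634 J.
After step 1: P = 620 kPa, V = 24.3 L, T = 440.9 K.
Step 2 (adiabatic): W = (P₁V₁ − P₂V₂)/(γ−1) = (15066 − 10018)/0.4 = 12620 J.
W_total = -6634 + 12620 = 5986 J.

W_total ≈ 5.99 kJ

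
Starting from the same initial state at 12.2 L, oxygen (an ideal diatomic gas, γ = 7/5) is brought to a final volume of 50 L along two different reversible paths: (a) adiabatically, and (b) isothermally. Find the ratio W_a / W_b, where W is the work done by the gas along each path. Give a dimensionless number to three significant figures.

Path (a) adiabatic: W = P₁V₁(1 − (V₁/V₂)^(γ−1))/(γ−1) → W_a/(P₁V₁) = 1.078.
Path (b) isothermal: W = P₁V₁ ln(V₂/V₁) → W_b/(P₁V₁) = 1.411.
W_a / W_b = 1.078 / 1.411 = 0.7642.

W_a / W_b ≈ 0.764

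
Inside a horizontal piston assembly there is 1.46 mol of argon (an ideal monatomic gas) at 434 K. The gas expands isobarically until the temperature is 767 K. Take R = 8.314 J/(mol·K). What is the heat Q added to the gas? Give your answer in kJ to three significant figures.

Isobaric: W = nRΔT = (1.46)(8.314)(333) = 4042 J.
ΔU = nCᵥΔT with Cᵥ = 3R/2: ΔU = (1.46)(12.47)(333) = 6063 J.
Q = ΔU + W = 6063 + 4042 = 10105 J.

Q ≈ 10.1 kJ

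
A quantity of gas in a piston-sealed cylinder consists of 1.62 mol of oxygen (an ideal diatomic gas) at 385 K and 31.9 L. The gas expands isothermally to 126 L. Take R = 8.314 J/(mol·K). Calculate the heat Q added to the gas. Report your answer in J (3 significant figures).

Q ≈ 7120 J

Isothermal ⇒ ΔU = 0, so Q = W = nRT ln(V₂/V₁).
Q = (1.62)(8.314)(385) ln(126/31.9) = 5185 × 1.374 = 7123 J.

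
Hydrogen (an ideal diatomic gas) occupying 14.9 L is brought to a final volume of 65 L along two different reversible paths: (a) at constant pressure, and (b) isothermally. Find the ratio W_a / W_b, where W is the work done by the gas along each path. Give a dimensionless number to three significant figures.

Path (a) isobaric: W = P₁(V₂ − V₁) → W_a/(P₁V₁) = 3.362.
Path (b) isothermal: W = P₁V₁ ln(V₂/V₁) → W_b/(P₁V₁) = 1.473.
W_a / W_b = 3.362 / 1.473 = 2.283.

W_a / W_b ≈ 2.28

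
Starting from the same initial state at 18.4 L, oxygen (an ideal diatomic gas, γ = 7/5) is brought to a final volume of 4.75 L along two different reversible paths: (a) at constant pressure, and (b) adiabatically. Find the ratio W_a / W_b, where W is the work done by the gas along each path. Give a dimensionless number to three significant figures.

W_a / W_b ≈ 0.413

Path (a) isobaric: W = P₁(V₂ − V₁) → W_a/(P₁V₁) = -0.7418.
Path (b) adiabatic: W = P₁V₁(1 − (V₁/V₂)^(γ−1))/(γ−1) → W_b/(P₁V₁) = -1.797.
W_a / W_b = -0.7418 / -1.797 = 0.4128.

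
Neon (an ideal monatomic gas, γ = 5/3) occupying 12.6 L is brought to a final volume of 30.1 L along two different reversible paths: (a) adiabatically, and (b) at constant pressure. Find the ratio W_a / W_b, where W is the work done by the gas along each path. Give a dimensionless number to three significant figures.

Path (a) adiabatic: W = P₁V₁(1 − (V₁/V₂)^(γ−1))/(γ−1) → W_a/(P₁V₁) = 0.6606.
Path (b) isobaric: W = P₁(V₂ − V₁) → W_b/(P₁V₁) = 1.389.
W_a / W_b = 0.6606 / 1.389 = 0.4756.

W_a / W_b ≈ 0.476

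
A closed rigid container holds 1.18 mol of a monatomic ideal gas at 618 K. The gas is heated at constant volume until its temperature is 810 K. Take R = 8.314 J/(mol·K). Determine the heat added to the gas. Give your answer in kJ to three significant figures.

Q ≈ 2.83 kJ

Constant volume ⇒ W = 0, so Q = ΔU = nCᵥΔT with Cᵥ = 3R/2 = 12.47 J/(mol·K).
ΔU = (1.18)(12.47)(810 − 618) = 2825 J.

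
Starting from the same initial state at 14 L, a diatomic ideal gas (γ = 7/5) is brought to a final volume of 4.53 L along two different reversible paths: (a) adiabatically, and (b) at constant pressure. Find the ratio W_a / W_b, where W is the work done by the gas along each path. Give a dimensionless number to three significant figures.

Path (a) adiabatic: W = P₁V₁(1 − (V₁/V₂)^(γ−1))/(γ−1) → W_a/(P₁V₁) = -1.426.
Path (b) isobaric: W = P₁(V₂ − V₁) → W_b/(P₁V₁) = -0.6764.
W_a / W_b = -1.426 / -0.6764 = 2.108.

W_a / W_b ≈ 2.11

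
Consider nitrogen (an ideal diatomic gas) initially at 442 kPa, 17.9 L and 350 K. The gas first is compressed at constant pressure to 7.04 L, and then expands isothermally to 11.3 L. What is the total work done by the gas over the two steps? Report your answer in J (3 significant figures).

Step 1 (isobaric): W = PΔV = (442 kPa)(7.04 − 17.9 L) = -4800 J.
After step 1: P = 442 kPa, V = 7.04 L, T = 137.7 K.
Step 2 (isothermal): W = P₁V₁ ln(V₂/V₁) = (3112) ln(11.3/7.04) = 1472 J.
W_total = -4800 + 1472 = -3328 J.

W_total ≈ -3330 J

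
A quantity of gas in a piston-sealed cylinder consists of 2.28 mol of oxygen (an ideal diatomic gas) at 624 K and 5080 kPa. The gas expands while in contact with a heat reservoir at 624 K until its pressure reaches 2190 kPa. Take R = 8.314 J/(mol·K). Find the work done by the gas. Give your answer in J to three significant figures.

Isothermal process: W = nRT ln(V₂/V₁) = nRT ln(P₁/P₂).
W = (2.28)(8.314)(624) × ln(5080/2190)
  = 11828 × ln(2.32) = 11828 × 0.8414
W_by_gas = 9953 J.

W ≈ 9950 J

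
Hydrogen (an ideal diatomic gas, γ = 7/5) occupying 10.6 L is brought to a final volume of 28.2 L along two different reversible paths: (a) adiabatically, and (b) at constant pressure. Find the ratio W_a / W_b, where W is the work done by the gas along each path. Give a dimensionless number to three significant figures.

W_a / W_b ≈ 0.488

Path (a) adiabatic: W = P₁V₁(1 − (V₁/V₂)^(γ−1))/(γ−1) → W_a/(P₁V₁) = 0.8097.
Path (b) isobaric: W = P₁(V₂ − V₁) → W_b/(P₁V₁) = 1.66.
W_a / W_b = 0.8097 / 1.66 = 0.4877.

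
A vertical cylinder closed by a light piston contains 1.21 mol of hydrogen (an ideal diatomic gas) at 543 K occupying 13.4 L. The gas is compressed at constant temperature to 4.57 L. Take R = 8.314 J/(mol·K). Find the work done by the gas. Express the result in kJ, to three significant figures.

W ≈ -5.88 kJ

Isothermal: W = nRT ln(V₂/V₁).
W = (1.21)(8.314)(543) × ln(4.57/13.4)
  = 5463 × -1.076
W_by_gas = -5876 J.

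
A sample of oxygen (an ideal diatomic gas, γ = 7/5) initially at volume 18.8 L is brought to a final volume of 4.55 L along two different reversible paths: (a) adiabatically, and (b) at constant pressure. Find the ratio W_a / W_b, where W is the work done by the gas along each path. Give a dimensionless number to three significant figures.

Path (a) adiabatic: W = P₁V₁(1 − (V₁/V₂)^(γ−1))/(γ−1) → W_a/(P₁V₁) = -1.91.
Path (b) isobaric: W = P₁(V₂ − V₁) → W_b/(P₁V₁) = -0.758.
W_a / W_b = -1.91 / -0.758 = 2.519.

W_a / W_b ≈ 2.52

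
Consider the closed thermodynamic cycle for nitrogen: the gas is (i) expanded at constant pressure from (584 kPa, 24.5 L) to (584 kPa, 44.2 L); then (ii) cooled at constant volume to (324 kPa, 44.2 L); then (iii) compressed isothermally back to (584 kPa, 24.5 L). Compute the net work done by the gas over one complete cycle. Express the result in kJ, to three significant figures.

Leg (i): W = PΔV = (584)(44.2 − 24.5) = 11505 J.
Leg (ii): W = 0.
Leg (iii): W = PᵢVᵢ ln(V_f/Vᵢ) = (14321) ln(24.5/44.2) = -8450 J.
W_net = 11505 − 8450 = 3055 J.

W_net ≈ 3.05 kJ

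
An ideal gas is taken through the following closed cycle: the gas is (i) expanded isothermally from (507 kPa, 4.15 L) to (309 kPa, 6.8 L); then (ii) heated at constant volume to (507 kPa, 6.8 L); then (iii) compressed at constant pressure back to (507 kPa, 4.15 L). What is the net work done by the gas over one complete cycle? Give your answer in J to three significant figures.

W_net ≈ -305 J

Leg (i): W = PᵢVᵢ ln(V_f/Vᵢ) = (2104) ln(6.8/4.15) = 1039 J.
Leg (ii): W = 0.
Leg (iii): W = PΔV = (507)(4.15 − 6.8) = -1344 J.
W_net = 1039 − 1344 = -304.5 J.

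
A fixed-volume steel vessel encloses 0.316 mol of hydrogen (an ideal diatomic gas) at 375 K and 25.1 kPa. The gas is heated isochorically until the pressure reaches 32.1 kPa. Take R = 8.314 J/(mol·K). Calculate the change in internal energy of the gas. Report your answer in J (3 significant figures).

Constant volume ⇒ W = 0, so Q = ΔU = nCᵥΔT with Cᵥ = 5R/2 = 20.79 J/(mol·K).
At constant V, T₂/T₁ = P₂/P₁ ⇒ ΔT = T₁(P₂/P₁ − 1) = 375·(32.1/25.1 − 1) = 104.6 K.
ΔU = (0.316)(20.79)(104.6) = 686.9 J.

ΔU ≈ 687 J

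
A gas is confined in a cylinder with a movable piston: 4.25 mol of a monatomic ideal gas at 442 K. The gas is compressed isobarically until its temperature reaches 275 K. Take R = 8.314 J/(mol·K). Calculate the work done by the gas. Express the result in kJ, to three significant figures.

W ≈ -5.90 kJ

Isobaric: W = P ΔV = nR ΔT.
W = (4.25)(8.314)(275 − 442) = -5901 J.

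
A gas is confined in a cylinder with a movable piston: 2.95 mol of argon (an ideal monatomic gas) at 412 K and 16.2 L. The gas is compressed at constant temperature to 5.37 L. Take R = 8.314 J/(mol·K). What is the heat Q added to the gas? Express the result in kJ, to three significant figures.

Q ≈ -11.2 kJ

Isothermal ⇒ ΔU = 0, so Q = W = nRT ln(V₂/V₁).
Q = (2.95)(8.314)(412) ln(5.37/16.2) = 10105 × -1.104 = -11158 J.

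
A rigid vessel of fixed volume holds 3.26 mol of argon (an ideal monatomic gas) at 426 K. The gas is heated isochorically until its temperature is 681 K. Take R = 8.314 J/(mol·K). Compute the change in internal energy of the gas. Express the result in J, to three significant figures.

Constant volume ⇒ W = 0, so Q = ΔU = nCᵥΔT with Cᵥ = 3R/2 = 12.47 J/(mol·K).
ΔU = (3.26)(12.47)(681 − 426) = 10367 J.

ΔU ≈ 10400 J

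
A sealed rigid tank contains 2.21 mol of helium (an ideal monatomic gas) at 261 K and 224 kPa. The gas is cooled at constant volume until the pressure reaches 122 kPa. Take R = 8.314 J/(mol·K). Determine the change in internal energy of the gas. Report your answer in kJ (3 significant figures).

Constant volume ⇒ W = 0, so Q = ΔU = nCᵥΔT with Cᵥ = 3R/2 = 12.47 J/(mol·K).
At constant V, T₂/T₁ = P₂/P₁ ⇒ ΔT = T₁(P₂/P₁ − 1) = 261·(122/224 − 1) = -118.8 K.
ΔU = (2.21)(12.47)(-118.8) = -3276 J.

ΔU ≈ -3.28 kJ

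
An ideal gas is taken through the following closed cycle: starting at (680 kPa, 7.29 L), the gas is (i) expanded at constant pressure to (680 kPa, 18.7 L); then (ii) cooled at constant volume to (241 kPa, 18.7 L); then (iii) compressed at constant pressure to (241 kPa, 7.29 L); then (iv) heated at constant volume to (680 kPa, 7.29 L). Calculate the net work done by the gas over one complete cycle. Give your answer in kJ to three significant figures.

Constant-volume legs do no work.
W(i) = (680)(18.7 − 7.29) = 7759 J; W(iii) = (241)(7.29 − 18.7) = -2750 J.
W_net = 7759 − 2750 = 5009 J (the clockwise enclosed area).

W_net ≈ 5.01 kJ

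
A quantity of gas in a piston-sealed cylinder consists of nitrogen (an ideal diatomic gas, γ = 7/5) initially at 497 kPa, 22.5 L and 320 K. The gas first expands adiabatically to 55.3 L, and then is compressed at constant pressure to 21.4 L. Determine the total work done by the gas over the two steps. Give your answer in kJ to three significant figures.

Step 1 (adiabatic): W = (P₁V₁ − P₂V₂)/(γ−1) = (11182 − 7804)/0.4 = 8446 J.
After step 1: P = 141.1 kPa, V = 55.3 L, T = 223.3 K.
Step 2 (isobaric): W = PΔV = (141.1 kPa)(21.4 − 55.3 L) = -4784 J.
W_total = 8446 − 4784 = 3662 J.

W_total ≈ 3.66 kJ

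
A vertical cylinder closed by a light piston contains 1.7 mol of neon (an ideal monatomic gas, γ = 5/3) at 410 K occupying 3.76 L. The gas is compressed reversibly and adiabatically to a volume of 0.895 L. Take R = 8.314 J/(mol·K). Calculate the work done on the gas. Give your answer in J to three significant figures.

Adiabatic: TV^(γ−1) = const with γ = 5/3.
T₂ = T₁ (V₁/V₂)^(γ−1) = 410 × (3.76/0.895)^0.667 = 410 × 2.604 = 1067 K.
W_by = nCᵥ(T₁ − T₂) = (1.7)(12.47)(410 − 1067) = -13939 J.
Work on gas = −W_by = 13939 J.

W ≈ 13900 J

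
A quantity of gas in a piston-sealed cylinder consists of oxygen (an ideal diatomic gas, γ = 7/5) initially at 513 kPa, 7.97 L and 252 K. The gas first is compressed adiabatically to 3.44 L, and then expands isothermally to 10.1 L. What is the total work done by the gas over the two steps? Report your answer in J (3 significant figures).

W_total ≈ 2080 J

Step 1 (adiabatic): W = (P₁V₁ − P₂V₂)/(γ−1) = (4089 − 5722)/0.4 = -4083 J.
After step 1: P = 1663 kPa, V = 3.44 L, T = 352.7 K.
Step 2 (isothermal): W = P₁V₁ ln(V₂/V₁) = (5722) ln(10.1/3.44) = 6163 J.
W_total = -4083 + 6163 = 2080 J.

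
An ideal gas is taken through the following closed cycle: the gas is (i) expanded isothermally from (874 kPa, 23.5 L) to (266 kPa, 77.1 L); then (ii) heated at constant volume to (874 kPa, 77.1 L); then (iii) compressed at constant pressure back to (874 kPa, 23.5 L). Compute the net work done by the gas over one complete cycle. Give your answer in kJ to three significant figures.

W_net ≈ -22.4 kJ

Leg (i): W = PᵢVᵢ ln(V_f/Vᵢ) = (20539) ln(77.1/23.5) = 24402 J.
Leg (ii): W = 0.
Leg (iii): W = PΔV = (874)(23.5 − 77.1) = -46846 J.
W_net = 24402 − 46846 = -22444 J.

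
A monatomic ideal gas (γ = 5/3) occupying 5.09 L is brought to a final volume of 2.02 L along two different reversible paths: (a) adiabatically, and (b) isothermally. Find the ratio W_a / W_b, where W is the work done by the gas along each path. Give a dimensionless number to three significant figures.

W_a / W_b ≈ 1.38

Path (a) adiabatic: W = P₁V₁(1 − (V₁/V₂)^(γ−1))/(γ−1) → W_a/(P₁V₁) = -1.278.
Path (b) isothermal: W = P₁V₁ ln(V₂/V₁) → W_b/(P₁V₁) = -0.9242.
W_a / W_b = -1.278 / -0.9242 = 1.382.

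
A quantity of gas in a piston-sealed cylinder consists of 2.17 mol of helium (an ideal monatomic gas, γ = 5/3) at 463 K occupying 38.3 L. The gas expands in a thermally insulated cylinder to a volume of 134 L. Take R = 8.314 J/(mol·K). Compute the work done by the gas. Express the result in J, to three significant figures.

Adiabatic: TV^(γ−1) = const with γ = 5/3.
T₂ = T₁ (V₁/V₂)^(γ−1) = 463 × (38.3/134)^0.667 = 463 × 0.4339 = 200.9 K.
W_by = nCᵥ(T₁ − T₂) = (2.17)(12.47)(463 − 200.9) = 7093 J.

W ≈ 7090 J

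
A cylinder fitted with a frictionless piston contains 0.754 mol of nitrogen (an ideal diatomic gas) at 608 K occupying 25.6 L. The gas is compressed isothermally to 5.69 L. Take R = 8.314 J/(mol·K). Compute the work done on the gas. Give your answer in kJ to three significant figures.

Isothermal: W = nRT ln(V₂/V₁).
W = (0.754)(8.314)(608) × ln(5.69/25.6)
  = 3811 × -1.504
W_by_gas = -5732 J; work on gas = −W_by = 5732 J.

W ≈ 5.73 kJ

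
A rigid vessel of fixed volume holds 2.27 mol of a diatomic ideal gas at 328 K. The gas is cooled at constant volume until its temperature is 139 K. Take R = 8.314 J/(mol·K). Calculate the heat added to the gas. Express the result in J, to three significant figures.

Q ≈ -8920 J

Constant volume ⇒ W = 0, so Q = ΔU = nCᵥΔT with Cᵥ = 5R/2 = 20.79 J/(mol·K).
ΔU = (2.27)(20.79)(139 − 328) = -8917 J.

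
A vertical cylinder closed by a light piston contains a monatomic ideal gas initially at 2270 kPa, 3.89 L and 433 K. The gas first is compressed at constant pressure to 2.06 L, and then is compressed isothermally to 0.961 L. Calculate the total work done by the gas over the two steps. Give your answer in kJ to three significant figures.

W_total ≈ -7.72 kJ

Step 1 (isobaric): W = PΔV = (2270 kPa)(2.06 − 3.89 L) = -4154 J.
After step 1: P = 2270 kPa, V = 2.06 L, T = 229.3 K.
Step 2 (isothermal): W = P₁V₁ ln(V₂/V₁) = (4676) ln(0.961/2.06) = -3566 J.
W_total = -4154 − 3566 = -7720 J.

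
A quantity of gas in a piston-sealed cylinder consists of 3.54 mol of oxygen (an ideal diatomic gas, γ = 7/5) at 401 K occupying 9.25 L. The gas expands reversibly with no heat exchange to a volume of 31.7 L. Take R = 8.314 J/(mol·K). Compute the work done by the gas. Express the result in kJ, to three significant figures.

W ≈ 11.5 kJ

Adiabatic: TV^(γ−1) = const with γ = 7/5.
T₂ = T₁ (V₁/V₂)^(γ−1) = 401 × (9.25/31.7)^0.4 = 401 × 0.611 = 245 K.
W_by = nCᵥ(T₁ − T₂) = (3.54)(20.79)(401 − 245) = 11478 J.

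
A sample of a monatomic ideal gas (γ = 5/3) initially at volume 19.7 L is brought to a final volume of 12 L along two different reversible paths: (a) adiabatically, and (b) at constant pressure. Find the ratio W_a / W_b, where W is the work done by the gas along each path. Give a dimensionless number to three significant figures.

W_a / W_b ≈ 1.50

Path (a) adiabatic: W = P₁V₁(1 − (V₁/V₂)^(γ−1))/(γ−1) → W_a/(P₁V₁) = -0.5874.
Path (b) isobaric: W = P₁(V₂ − V₁) → W_b/(P₁V₁) = -0.3909.
W_a / W_b = -0.5874 / -0.3909 = 1.503.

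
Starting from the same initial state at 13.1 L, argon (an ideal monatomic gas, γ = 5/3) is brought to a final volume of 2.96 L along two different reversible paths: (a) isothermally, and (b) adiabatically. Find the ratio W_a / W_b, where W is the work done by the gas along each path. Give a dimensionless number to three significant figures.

Path (a) isothermal: W = P₁V₁ ln(V₂/V₁) → W_a/(P₁V₁) = -1.487.
Path (b) adiabatic: W = P₁V₁(1 − (V₁/V₂)^(γ−1))/(γ−1) → W_b/(P₁V₁) = -2.543.
W_a / W_b = -1.487 / -2.543 = 0.5848.

W_a / W_b ≈ 0.585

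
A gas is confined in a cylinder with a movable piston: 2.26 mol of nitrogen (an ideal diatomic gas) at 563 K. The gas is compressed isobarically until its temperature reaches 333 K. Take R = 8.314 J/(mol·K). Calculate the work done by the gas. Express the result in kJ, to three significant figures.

Isobaric: W = P ΔV = nR ΔT.
W = (2.26)(8.314)(333 − 563) = -4322 J.

W ≈ -4.32 kJ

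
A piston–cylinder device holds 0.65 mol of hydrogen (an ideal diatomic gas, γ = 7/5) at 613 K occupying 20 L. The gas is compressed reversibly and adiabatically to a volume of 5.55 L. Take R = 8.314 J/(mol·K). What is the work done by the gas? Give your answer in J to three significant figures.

W ≈ -5550 J

Adiabatic: TV^(γ−1) = const with γ = 7/5.
T₂ = T₁ (V₁/V₂)^(γ−1) = 613 × (20/5.55)^0.4 = 613 × 1.67 = 1024 K.
W_by = nCᵥ(T₁ − T₂) = (0.65)(20.79)(613 − 1024) = -5548 J.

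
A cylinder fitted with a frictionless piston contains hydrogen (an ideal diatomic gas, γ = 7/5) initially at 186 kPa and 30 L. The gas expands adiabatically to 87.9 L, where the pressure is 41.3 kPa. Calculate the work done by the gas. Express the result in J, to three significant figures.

Adiabatic: W = (P₁V₁ − P₂V₂)/(γ − 1) with γ = 7/5.
P₁V₁ = 5580 J, P₂V₂ = 3630 J.
W = (5580 − 3630) / 0.4 = 4874 J.

W ≈ 4870 J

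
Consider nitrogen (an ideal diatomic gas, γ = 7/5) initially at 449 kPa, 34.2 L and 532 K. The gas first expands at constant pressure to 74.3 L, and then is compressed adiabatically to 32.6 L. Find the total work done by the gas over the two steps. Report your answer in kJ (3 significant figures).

W_total ≈ -14.5 kJ

Step 1 (isobaric): W = PΔV = (449 kPa)(74.3 − 34.2 L) = 18005 J.
After step 1: P = 449 kPa, V = 74.3 L, T = 1156 K.
Step 2 (adiabatic): W = (P₁V₁ − P₂V₂)/(γ−1) = (33361 − 46381)/0.4 = -32552 J.
W_total = 18005 − 32552 = -14547 J.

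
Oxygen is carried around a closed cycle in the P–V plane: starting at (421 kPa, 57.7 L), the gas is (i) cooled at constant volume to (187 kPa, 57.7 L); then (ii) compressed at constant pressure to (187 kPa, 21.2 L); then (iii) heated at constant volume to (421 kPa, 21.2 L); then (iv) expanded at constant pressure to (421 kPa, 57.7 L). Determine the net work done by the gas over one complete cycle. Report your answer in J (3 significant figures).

Constant-volume legs do no work.
W(ii) = (187)(21.2 − 57.7) = -6826 J; W(iv) = (421)(57.7 − 21.2) = 15366 J.
W_net = -6826 + 15366 = 8541 J (the clockwise enclosed area).

W_net ≈ 8540 J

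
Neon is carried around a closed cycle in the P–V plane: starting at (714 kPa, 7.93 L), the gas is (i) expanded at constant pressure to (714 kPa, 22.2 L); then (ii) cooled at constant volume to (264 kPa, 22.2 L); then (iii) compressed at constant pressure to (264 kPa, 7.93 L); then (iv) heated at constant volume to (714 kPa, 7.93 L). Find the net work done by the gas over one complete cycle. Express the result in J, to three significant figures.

Constant-volume legs do no work.
W(i) = (714)(22.2 − 7.93) = 10189 J; W(iii) = (264)(7.93 − 22.2) = -3767 J.
W_net = 10189 − 3767 = 6421 J (the clockwise enclosed area).

W_net ≈ 6420 J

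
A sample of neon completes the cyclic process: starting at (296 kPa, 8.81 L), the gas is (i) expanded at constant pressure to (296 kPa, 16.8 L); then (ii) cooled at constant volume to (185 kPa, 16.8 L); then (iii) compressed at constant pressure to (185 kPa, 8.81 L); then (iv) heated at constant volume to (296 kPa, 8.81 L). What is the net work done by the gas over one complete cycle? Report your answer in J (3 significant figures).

W_net ≈ 887 J

Constant-volume legs do no work.
W(i) = (296)(16.8 − 8.81) = 2365 J; W(iii) = (185)(8.81 − 16.8) = -1478 J.
W_net = 2365 − 1478 = 886.9 J (the clockwise enclosed area).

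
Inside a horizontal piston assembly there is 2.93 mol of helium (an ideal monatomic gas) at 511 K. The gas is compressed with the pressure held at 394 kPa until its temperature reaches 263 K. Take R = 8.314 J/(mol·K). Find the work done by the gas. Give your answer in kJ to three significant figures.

W ≈ -6.04 kJ

Isobaric: W = P ΔV = nR ΔT.
W = (2.93)(8.314)(263 − 511) = -6041 J.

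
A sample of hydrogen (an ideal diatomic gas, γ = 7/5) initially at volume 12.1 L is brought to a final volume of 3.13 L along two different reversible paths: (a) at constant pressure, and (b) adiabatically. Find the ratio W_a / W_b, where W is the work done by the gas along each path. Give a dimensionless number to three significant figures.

W_a / W_b ≈ 0.413

Path (a) isobaric: W = P₁(V₂ − V₁) → W_a/(P₁V₁) = -0.7413.
Path (b) adiabatic: W = P₁V₁(1 − (V₁/V₂)^(γ−1))/(γ−1) → W_b/(P₁V₁) = -1.794.
W_a / W_b = -0.7413 / -1.794 = 0.4133.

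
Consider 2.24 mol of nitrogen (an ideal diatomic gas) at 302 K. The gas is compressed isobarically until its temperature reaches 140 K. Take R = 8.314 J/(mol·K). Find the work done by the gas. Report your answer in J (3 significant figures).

W ≈ -3020 J

Isobaric: W = P ΔV = nR ΔT.
W = (2.24)(8.314)(140 − 302) = -3017 J.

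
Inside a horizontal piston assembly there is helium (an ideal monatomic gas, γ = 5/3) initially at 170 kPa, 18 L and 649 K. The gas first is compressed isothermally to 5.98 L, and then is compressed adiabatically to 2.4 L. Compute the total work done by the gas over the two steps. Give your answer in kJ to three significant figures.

W_total ≈ -7.22 kJ

Step 1 (isothermal): W = P₁V₁ ln(V₂/V₁) = (3060) ln(5.98/18) = -3372 J.
After step 1: P = 511.7 kPa, V = 5.98 L, T = 649 K.
Step 2 (adiabatic): W = (P₁V₁ − P₂V₂)/(γ−1) = (3060 − 5624)/0.667 = -3846 J.
W_total = -3372 − 3846 = -7218 J.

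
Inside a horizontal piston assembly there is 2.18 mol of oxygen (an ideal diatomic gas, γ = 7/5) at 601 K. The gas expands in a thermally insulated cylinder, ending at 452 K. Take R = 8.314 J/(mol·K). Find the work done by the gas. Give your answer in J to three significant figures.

Adiabatic ⇒ Q = 0, so W_by = −ΔU = nCᵥ(T₁ − T₂).
Cᵥ = 5R/2 = 20.79 J/(mol·K).
W = (2.18)(20.79)(601 − 452) = 6751 J.

W ≈ 6750 J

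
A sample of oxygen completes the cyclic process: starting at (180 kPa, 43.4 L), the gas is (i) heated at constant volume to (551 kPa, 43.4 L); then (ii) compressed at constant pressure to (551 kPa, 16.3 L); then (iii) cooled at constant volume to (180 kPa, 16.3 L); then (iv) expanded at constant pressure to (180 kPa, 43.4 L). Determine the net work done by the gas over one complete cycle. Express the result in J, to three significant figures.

Constant-volume legs do no work.
W(ii) = (551)(16.3 − 43.4) = -14932 J; W(iv) = (180)(43.4 − 16.3) = 4878 J.
W_net = -14932 + 4878 = -10054 J (the counter-clockwise enclosed area).

W_net ≈ -10100 J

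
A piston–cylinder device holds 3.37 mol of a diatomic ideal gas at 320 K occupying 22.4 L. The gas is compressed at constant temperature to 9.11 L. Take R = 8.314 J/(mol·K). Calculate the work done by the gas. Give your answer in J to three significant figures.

W ≈ -8070 J

Isothermal: W = nRT ln(V₂/V₁).
W = (3.37)(8.314)(320) × ln(9.11/22.4)
  = 8966 × -0.8997
W_by_gas = -8066 J.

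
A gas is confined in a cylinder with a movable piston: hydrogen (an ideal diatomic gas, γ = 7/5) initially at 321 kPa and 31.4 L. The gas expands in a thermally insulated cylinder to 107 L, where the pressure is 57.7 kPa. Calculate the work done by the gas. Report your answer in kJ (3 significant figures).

Adiabatic: W = (P₁V₁ − P₂V₂)/(γ − 1) with γ = 7/5.
P₁V₁ = 10079 J, P₂V₂ = 6174 J.
W = (10079 − 6174) / 0.4 = 9764 J.

W ≈ 9.76 kJ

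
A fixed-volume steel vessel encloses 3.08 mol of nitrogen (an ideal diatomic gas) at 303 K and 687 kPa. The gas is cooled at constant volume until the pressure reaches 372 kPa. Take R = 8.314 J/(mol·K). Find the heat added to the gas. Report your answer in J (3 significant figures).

Q ≈ -8890 J

Constant volume ⇒ W = 0, so Q = ΔU = nCᵥΔT with Cᵥ = 5R/2 = 20.79 J/(mol·K).
At constant V, T₂/T₁ = P₂/P₁ ⇒ ΔT = T₁(P₂/P₁ − 1) = 303·(372/687 − 1) = -138.9 K.
ΔU = (3.08)(20.79)(-138.9) = -8894 J.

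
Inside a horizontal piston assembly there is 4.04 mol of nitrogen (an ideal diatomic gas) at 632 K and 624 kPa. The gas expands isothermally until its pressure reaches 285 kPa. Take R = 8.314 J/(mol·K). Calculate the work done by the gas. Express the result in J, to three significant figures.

Isothermal process: W = nRT ln(V₂/V₁) = nRT ln(P₁/P₂).
W = (4.04)(8.314)(632) × ln(624/285)
  = 21228 × ln(2.189) = 21228 × 0.7837
W_by_gas = 16636 J.

W ≈ 16600 J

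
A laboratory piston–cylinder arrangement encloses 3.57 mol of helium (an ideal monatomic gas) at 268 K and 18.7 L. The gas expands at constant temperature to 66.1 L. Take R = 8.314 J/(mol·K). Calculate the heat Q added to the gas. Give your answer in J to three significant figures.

Q ≈ 10000 J

Isothermal ⇒ ΔU = 0, so Q = W = nRT ln(V₂/V₁).
Q = (3.57)(8.314)(268) ln(66.1/18.7) = 7955 × 1.263 = 10044 J.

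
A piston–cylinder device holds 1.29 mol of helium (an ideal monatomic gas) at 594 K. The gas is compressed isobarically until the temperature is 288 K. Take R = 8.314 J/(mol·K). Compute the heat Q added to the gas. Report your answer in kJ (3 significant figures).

Q ≈ -8.20 kJ

Isobaric: W = nRΔT = (1.29)(8.314)(-306) = -3282 J.
ΔU = nCᵥΔT with Cᵥ = 3R/2: ΔU = (1.29)(12.47)(-306) = -4923 J.
Q = ΔU + W = -4923 − 3282 = -8205 J.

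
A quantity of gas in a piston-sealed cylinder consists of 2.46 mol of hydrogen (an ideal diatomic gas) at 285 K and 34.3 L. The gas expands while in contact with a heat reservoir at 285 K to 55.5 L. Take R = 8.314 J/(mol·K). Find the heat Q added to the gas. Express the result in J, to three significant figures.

Q ≈ 2810 J

Isothermal ⇒ ΔU = 0, so Q = W = nRT ln(V₂/V₁).
Q = (2.46)(8.314)(285) ln(55.5/34.3) = 5829 × 0.4812 = 2805 J.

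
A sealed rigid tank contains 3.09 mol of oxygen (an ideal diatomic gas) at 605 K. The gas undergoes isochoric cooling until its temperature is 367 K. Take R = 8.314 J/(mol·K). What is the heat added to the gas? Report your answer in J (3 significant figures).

Constant volume ⇒ W = 0, so Q = ΔU = nCᵥΔT with Cᵥ = 5R/2 = 20.79 J/(mol·K).
ΔU = (3.09)(20.79)(367 − 605) = -15286 J.

Q ≈ -15300 J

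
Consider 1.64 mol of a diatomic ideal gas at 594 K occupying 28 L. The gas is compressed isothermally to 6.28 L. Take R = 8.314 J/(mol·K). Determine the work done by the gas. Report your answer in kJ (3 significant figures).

Isothermal: W = nRT ln(V₂/V₁).
W = (1.64)(8.314)(594) × ln(6.28/28)
  = 8099 × -1.495
W_by_gas = -12107 J.

W ≈ -12.1 kJ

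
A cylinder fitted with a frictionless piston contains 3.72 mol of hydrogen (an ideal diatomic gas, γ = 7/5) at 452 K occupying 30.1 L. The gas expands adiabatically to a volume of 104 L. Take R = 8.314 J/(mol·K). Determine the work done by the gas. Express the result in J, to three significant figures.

W ≈ 13700 J

Adiabatic: TV^(γ−1) = const with γ = 7/5.
T₂ = T₁ (V₁/V₂)^(γ−1) = 452 × (30.1/104)^0.4 = 452 × 0.609 = 275.3 K.
W_by = nCᵥ(T₁ − T₂) = (3.72)(20.79)(452 − 275.3) = 13665 J.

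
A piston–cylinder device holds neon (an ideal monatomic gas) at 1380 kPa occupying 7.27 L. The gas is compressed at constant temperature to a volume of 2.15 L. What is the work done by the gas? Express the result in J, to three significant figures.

Isothermal: W = nRT ln(V₂/V₁) = P₁V₁ ln(V₂/V₁).
P₁V₁ = (1380 kPa)(7.27 L) = 10033 J.
W = 10033 × ln(2.15/7.27) = 10033 × -1.218
W_by_gas = -12223 J.

W ≈ -12200 J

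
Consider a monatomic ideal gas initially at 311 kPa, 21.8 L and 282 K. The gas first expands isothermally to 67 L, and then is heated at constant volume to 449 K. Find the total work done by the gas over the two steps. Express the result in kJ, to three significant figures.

W_total ≈ 7.61 kJ

Step 1 (isothermal): W = P₁V₁ ln(V₂/V₁) = (6780) ln(67/21.8) = 7612 J.
Step 2 (isochoric): W = 0 (constant volume).
W_total = 7612 + 0 = 7612 J.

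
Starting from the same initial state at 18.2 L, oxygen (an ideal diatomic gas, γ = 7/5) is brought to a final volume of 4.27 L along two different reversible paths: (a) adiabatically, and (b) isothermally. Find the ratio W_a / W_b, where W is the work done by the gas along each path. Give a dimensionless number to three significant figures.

Path (a) adiabatic: W = P₁V₁(1 − (V₁/V₂)^(γ−1))/(γ−1) → W_a/(P₁V₁) = -1.965.
Path (b) isothermal: W = P₁V₁ ln(V₂/V₁) → W_b/(P₁V₁) = -1.45.
W_a / W_b = -1.965 / -1.45 = 1.355.

W_a / W_b ≈ 1.36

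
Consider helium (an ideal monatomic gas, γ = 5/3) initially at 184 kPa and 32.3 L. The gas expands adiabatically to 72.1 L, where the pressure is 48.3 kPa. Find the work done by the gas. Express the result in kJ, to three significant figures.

Adiabatic: W = (P₁V₁ − P₂V₂)/(γ − 1) with γ = 5/3.
P₁V₁ = 5943 J, P₂V₂ = 3482 J.
W = (5943 − 3482) / 0.6667 = 3691 J.

W ≈ 3.69 kJ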